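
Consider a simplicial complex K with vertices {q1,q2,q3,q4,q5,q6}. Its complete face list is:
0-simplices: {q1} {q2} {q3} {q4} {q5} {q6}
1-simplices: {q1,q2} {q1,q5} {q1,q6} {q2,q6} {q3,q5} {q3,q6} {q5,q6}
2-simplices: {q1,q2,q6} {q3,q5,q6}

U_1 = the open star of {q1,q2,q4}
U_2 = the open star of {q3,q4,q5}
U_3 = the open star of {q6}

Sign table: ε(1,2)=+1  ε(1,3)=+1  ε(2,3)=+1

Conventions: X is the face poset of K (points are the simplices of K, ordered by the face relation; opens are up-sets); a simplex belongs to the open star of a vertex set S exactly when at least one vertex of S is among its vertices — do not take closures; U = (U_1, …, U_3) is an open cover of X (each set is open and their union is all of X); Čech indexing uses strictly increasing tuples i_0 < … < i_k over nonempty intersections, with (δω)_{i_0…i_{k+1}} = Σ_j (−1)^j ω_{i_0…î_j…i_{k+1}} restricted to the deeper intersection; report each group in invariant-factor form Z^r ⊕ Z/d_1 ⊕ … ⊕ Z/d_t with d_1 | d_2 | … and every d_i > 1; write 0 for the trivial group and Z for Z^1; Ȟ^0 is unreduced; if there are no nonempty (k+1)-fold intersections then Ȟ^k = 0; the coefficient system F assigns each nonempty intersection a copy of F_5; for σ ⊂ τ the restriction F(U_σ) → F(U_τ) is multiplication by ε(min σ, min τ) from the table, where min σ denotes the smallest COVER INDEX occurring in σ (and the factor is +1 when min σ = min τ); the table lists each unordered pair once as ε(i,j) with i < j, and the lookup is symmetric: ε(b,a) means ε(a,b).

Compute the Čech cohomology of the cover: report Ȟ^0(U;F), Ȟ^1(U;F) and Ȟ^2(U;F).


nerve of the cover:
  U1={{q1},{q2},{q4},{q1,q2},{q1,q5},{q1,q6},{q2,q6},{q1,q2,q6}} U2={{q3},{q4},{q5},{q1,q5},{q3,q5},{q3,q6},{q5,q6},{q3,q5,q6}} U3={{q6},{q1,q6},{q2,q6},{q3,q6},{q5,q6},{q1,q2,q6},{q3,q5,q6}}
  U12={{q4},{q1,q5}} U13={{q1,q6},{q2,q6},{q1,q2,q6}} U23={{q3,q6},{q5,q6},{q3,q5,q6}}
C dims 3,3; δ0: rk_F5 2
Ȟ^0 = (3 − 2) − 0 = 1, so Ȟ^0 ≅ Z/5
Ȟ^1 = (3 − 0) − 2 = 1, so Ȟ^1 ≅ Z/5
Ȟ^2 = (0 − 0) − 0 = 0, so Ȟ^2 ≅ 0

Ȟ^0 = Z/5; Ȟ^1 = Z/5; Ȟ^2 = 0


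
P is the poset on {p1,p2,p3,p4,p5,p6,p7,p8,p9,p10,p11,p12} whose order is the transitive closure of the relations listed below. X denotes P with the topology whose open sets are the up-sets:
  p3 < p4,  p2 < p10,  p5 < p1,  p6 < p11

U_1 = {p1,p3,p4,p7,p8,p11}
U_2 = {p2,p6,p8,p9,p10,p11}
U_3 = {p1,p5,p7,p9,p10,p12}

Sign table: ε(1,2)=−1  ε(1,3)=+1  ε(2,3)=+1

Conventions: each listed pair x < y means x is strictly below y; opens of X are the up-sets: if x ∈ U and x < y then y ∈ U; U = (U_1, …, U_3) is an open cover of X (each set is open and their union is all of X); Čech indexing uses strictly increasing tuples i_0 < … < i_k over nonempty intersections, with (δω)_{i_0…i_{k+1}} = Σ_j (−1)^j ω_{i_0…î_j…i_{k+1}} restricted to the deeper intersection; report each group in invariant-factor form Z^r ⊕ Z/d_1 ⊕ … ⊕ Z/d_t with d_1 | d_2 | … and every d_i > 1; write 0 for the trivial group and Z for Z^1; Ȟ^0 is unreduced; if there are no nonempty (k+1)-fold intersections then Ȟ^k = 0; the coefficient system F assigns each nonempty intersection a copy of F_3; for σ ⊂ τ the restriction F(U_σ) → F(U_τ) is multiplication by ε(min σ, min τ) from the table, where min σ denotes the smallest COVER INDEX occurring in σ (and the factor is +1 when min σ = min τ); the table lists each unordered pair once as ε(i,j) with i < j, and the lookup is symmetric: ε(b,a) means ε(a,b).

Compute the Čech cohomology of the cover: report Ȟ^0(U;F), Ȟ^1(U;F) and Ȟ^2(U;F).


Ȟ^0 = 0, Ȟ^1 = 0, Ȟ^2 = 0

nonempty intersections:
  U12={p8,p11} U13={p1,p7} U23={p9,p10}
C dims 3,3; δ0: rk_F3 3
Ȟ^0: (3−3)−0=0 ⇒ 0
Ȟ^1: (3−0)−3=0 ⇒ 0
Ȟ^2: (0−0)−0=0 ⇒ 0


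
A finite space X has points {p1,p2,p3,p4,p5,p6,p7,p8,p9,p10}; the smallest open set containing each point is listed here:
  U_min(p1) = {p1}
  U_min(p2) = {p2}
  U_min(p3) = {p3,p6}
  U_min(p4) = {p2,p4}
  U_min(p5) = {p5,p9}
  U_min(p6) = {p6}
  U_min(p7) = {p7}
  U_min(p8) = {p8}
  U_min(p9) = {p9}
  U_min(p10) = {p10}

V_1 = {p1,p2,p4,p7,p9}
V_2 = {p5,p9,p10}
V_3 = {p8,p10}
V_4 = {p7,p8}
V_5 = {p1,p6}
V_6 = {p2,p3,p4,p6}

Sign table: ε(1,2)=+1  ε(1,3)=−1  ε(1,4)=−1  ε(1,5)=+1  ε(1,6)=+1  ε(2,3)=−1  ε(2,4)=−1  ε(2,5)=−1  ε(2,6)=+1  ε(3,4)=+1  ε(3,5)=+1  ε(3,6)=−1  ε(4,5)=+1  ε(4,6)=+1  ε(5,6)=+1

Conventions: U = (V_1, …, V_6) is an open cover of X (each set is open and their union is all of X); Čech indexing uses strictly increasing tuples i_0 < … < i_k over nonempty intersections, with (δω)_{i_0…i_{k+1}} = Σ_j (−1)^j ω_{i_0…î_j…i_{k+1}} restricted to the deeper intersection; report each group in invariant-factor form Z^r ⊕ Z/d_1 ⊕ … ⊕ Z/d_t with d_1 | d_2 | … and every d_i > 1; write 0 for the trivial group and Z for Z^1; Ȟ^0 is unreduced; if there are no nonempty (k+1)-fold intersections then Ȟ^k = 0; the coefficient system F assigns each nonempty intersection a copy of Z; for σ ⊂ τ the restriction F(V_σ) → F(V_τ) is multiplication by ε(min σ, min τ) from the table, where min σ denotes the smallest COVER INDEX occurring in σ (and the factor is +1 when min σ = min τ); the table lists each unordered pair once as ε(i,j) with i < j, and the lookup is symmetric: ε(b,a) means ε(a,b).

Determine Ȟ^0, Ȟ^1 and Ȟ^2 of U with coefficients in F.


intersection data:
  V12={p9} V14={p7} V15={p1} V16={p2,p4} V23={p10} V34={p8} V56={p6}
C dims 6,7; δ0: rk 5, SNF 1^5
Ȟ^0 = (6 − 5) − 0 = 1, so Ȟ^0 ≅ Z
Ȟ^1 = (7 − 0) − 5 = 2, so Ȟ^1 ≅ Z^2
Ȟ^2 = (0 − 0) − 0 = 0, so Ȟ^2 ≅ 0

Ȟ^0(U;F) ≅ Z,  Ȟ^1(U;F) ≅ Z^2,  Ȟ^2(U;F) ≅ 0


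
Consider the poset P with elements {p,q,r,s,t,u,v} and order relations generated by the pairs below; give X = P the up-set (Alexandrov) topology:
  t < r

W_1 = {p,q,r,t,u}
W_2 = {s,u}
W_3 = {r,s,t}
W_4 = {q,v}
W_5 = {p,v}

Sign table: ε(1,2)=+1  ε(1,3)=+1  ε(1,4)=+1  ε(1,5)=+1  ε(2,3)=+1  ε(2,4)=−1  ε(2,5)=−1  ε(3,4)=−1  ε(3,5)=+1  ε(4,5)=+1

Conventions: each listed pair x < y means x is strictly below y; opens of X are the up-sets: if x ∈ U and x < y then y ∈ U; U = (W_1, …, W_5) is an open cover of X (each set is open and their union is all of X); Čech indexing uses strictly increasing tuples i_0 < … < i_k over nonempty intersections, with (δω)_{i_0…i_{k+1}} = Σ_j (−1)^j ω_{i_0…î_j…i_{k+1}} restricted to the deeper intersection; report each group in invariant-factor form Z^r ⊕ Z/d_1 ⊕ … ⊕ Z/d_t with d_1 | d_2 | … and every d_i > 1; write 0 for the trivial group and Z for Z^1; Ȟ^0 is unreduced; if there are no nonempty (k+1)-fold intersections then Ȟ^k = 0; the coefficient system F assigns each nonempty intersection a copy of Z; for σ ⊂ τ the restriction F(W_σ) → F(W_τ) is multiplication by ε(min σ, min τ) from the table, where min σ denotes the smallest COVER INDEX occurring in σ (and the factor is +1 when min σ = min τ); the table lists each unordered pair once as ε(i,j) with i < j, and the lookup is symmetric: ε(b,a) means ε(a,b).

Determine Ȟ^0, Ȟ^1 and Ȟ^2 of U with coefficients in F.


nonempty intersections:
  W12={u} W13={r,t} W14={q} W15={p} W23={s} W45={v}
C dims 5,6; δ0: rk 4, SNF 1^4
Ȟ^0: (5−4)−0=1 ⇒ Z
Ȟ^1: (6−0)−4=2 ⇒ Z^2
Ȟ^2: (0−0)−0=0 ⇒ 0

Ȟ^0(U;F) ≅ Z,  Ȟ^1(U;F) ≅ Z^2,  Ȟ^2(U;F) ≅ 0


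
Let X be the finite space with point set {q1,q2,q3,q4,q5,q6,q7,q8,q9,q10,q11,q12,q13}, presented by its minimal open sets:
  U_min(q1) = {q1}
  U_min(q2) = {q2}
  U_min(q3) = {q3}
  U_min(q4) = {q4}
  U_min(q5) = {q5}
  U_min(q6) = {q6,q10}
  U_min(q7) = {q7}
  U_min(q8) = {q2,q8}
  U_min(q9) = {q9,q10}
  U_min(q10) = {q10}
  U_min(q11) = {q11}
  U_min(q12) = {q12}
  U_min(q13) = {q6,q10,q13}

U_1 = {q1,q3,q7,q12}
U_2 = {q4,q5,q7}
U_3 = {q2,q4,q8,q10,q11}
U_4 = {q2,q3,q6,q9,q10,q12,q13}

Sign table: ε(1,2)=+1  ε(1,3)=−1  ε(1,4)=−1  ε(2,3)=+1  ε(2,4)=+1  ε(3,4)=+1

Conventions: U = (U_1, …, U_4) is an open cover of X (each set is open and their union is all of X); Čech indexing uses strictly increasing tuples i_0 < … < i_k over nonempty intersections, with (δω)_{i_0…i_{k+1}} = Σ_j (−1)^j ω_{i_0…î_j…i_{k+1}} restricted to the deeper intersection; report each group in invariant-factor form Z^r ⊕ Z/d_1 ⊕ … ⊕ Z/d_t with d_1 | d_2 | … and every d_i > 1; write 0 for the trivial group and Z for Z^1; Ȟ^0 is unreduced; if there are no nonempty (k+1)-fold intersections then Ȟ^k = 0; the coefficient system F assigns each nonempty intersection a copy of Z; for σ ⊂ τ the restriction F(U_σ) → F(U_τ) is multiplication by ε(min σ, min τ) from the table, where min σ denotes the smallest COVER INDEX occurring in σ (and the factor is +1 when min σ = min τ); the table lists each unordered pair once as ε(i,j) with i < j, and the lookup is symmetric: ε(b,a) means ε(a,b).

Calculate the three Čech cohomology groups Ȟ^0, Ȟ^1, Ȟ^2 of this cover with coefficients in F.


cover nerve:
  U12={q7} U14={q3,q12} U23={q4} U34={q2,q10}
C dims 4,4; δ0: rk 4, SNF 1^3·2
Ȟ^0: (4−4)−0=0 ⇒ 0
Ȟ^1: (4−0)−4=0 plus torsion [2] ⇒ Z/2
Ȟ^2: (0−0)−0=0 ⇒ 0

Ȟ^0(U;F) ≅ 0, Ȟ^1(U;F) ≅ Z/2, Ȟ^2(U;F) ≅ 0


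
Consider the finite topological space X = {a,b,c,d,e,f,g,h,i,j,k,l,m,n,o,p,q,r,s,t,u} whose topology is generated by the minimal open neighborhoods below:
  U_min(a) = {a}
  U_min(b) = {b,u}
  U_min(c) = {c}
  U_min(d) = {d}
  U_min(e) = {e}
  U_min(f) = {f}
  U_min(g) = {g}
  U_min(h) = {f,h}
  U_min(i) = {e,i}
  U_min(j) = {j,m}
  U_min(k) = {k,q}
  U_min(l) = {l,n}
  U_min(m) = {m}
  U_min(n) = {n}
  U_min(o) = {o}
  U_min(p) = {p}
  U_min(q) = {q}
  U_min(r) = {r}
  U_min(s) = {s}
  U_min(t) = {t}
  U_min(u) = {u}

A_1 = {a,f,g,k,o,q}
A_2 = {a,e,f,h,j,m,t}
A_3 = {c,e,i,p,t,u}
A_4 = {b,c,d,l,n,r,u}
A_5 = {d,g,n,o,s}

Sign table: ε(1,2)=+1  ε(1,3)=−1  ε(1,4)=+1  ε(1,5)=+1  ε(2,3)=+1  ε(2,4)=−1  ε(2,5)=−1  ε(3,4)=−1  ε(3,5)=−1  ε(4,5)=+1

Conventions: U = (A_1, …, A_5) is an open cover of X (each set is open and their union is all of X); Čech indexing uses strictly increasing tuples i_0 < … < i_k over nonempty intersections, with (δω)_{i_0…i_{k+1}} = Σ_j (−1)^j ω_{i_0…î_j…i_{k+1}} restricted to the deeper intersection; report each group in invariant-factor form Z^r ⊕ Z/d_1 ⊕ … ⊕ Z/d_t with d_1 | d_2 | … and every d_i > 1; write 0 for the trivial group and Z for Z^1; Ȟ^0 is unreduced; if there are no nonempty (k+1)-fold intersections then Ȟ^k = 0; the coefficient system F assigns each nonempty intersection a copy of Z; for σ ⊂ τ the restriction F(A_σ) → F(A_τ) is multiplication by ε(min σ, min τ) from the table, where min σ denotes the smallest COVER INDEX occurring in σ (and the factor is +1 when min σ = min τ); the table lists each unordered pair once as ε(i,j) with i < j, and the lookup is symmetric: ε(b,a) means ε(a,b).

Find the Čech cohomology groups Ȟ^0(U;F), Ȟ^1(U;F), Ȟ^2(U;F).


Ȟ^0 ≅ 0; Ȟ^1 ≅ Z/2; Ȟ^2 ≅ 0

nonempty overlaps:
  A12={a,f} A15={g,o} A23={e,t} A34={c,u} A45={d,n}
C dims 5,5; δ0: rk 5, SNF 1^4·2
degree 0: 5−5−0 = 0 → Ȟ^0 ≅ 0
degree 1: 5−0−5 = 0 plus torsion [2] → Ȟ^1 ≅ Z/2
degree 2: 0−0−0 = 0 → Ȟ^2 ≅ 0


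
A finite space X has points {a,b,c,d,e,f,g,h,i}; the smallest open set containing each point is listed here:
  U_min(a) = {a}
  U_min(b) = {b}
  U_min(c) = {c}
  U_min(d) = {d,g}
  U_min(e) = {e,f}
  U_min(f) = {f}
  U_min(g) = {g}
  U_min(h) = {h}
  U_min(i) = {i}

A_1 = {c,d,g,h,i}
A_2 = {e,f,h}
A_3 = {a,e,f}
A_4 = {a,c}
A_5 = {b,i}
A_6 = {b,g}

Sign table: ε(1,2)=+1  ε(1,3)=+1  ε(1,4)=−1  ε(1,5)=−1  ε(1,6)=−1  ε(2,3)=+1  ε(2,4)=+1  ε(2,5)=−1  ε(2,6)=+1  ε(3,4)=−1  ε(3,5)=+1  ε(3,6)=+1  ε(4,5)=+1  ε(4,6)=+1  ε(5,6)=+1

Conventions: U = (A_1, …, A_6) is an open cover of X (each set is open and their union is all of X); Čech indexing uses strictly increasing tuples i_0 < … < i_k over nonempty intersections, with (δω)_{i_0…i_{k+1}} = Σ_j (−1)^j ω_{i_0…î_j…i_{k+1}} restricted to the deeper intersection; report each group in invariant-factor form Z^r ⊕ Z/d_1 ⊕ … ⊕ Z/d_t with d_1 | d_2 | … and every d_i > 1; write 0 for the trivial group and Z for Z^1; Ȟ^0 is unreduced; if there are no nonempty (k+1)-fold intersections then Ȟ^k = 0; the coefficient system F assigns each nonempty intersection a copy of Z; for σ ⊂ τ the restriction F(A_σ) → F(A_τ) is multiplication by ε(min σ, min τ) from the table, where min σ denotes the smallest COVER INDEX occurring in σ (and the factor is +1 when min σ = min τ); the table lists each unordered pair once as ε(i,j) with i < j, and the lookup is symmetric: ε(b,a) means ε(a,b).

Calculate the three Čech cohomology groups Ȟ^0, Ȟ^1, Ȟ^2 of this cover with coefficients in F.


Ȟ^0 ≅ Z, Ȟ^1 ≅ Z^2 and Ȟ^2 ≅ 0

nonempty intersections:
  A12={h} A14={c} A15={i} A16={g} A23={e,f} A34={a} A56={b}
C dims 6,7; δ0: rk 5, SNF 1^5
Ȟ^0: (6−5)−0=1 ⇒ Z
Ȟ^1: (7−0)−5=2 ⇒ Z^2
Ȟ^2: (0−0)−0=0 ⇒ 0


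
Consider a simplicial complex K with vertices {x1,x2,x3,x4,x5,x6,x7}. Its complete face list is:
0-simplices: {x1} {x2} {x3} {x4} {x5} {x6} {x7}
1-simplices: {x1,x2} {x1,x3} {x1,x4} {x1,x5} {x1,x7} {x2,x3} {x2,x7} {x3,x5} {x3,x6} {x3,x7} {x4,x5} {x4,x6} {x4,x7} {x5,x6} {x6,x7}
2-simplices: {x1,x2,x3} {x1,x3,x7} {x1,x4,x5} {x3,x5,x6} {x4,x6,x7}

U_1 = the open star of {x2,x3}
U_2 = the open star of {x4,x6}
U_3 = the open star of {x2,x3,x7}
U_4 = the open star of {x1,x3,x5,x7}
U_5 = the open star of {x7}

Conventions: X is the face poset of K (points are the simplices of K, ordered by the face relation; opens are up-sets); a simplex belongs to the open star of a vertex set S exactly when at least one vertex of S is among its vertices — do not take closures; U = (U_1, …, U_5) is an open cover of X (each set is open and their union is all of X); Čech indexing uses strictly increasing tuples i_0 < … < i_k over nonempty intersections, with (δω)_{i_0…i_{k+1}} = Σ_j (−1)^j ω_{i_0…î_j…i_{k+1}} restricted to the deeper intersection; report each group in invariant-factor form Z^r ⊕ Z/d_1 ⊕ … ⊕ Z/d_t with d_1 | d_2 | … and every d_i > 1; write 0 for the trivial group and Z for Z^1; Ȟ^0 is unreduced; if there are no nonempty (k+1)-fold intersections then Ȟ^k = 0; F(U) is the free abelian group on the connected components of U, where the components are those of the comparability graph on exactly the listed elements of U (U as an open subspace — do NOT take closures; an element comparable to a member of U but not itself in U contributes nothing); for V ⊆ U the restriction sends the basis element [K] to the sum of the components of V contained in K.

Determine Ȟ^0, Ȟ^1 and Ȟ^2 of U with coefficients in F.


Ȟ^0 ≅ Z, Ȟ^1 ≅ Z^2, Ȟ^2 ≅ 0

nerve of the cover:
  U1={{x2},{x3},{x1,x2},{x1,x3},{x2,x3},{x2,x7},{x3,x5},{x3,x6},{x3,x7},{x1,x2,x3},{x1,x3,x7},{x3,x5,x6}} U2={{x4},{x6},{x1,x4},{x3,x6},{x4,x5},{x4,x6},{x4,x7},{x5,x6},{x6,x7},{x1,x4,x5},{x3,x5,x6},{x4,x6,x7}} U3={{x2},{x3},{x7},{x1,x2},{x1,x3},{x1,x7},{x2,x3},{x2,x7},{x3,x5},{x3,x6},{x3,x7},{x4,x7},{x6,x7},{x1,x2,x3},{x1,x3,x7},{x3,x5,x6},{x4,x6,x7}} U4={{x1},{x3},{x5},{x7},{x1,x2},{x1,x3},{x1,x4},{x1,x5},{x1,x7},{x2,x3},{x2,x7},{x3,x5},{x3,x6},{x3,x7},{x4,x5},{x4,x7},{x5,x6},{x6,x7},{x1,x2,x3},{x1,x3,x7},{x1,x4,x5},{x3,x5,x6},{x4,x6,x7}} U5={{x7},{x1,x7},{x2,x7},{x3,x7},{x4,x7},{x6,x7},{x1,x3,x7},{x4,x6,x7}}
  U12={{x3,x6},{x3,x5,x6}} U13={{x2},{x3},{x1,x2},{x1,x3},{x2,x3},{x2,x7},{x3,x5},{x3,x6},{x3,x7},{x1,x2,x3},{x1,x3,x7},{x3,x5,x6}} U14={{x3},{x1,x2},{x1,x3},{x2,x3},{x2,x7},{x3,x5},{x3,x6},{x3,x7},{x1,x2,x3},{x1,x3,x7},{x3,x5,x6}} U15={{x2,x7},{x3,x7},{x1,x3,x7}} U23={{x3,x6},{x4,x7},{x6,x7},{x3,x5,x6},{x4,x6,x7}} U24={{x1,x4},{x3,x6},{x4,x5},{x4,x7},{x5,x6},{x6,x7},{x1,x4,x5},{x3,x5,x6},{x4,x6,x7}} U25={{x4,x7},{x6,x7},{x4,x6,x7}} U34={{x3},{x7},{x1,x2},{x1,x3},{x1,x7},{x2,x3},{x2,x7},{x3,x5},{x3,x6},{x3,x7},{x4,x7},{x6,x7},{x1,x2,x3},{x1,x3,x7},{x3,x5,x6},{x4,x6,x7}} U35={{x7},{x1,x7},{x2,x7},{x3,x7},{x4,x7},{x6,x7},{x1,x3,x7},{x4,x6,x7}} U45={{x7},{x1,x7},{x2,x7},{x3,x7},{x4,x7},{x6,x7},{x1,x3,x7},{x4,x6,x7}}
  U123={{x3,x6},{x3,x5,x6}} U124={{x3,x6},{x3,x5,x6}} U134={{x3},{x1,x2},{x1,x3},{x2,x3},{x2,x7},{x3,x5},{x3,x6},{x3,x7},{x1,x2,x3},{x1,x3,x7},{x3,x5,x6}} U135={{x2,x7},{x3,x7},{x1,x3,x7}} U145={{x2,x7},{x3,x7},{x1,x3,x7}} U234={{x3,x6},{x4,x7},{x6,x7},{x3,x5,x6},{x4,x6,x7}} U235={{x4,x7},{x6,x7},{x4,x6,x7}} U245={{x4,x7},{x6,x7},{x4,x6,x7}} U345={{x7},{x1,x7},{x2,x7},{x3,x7},{x4,x7},{x6,x7},{x1,x3,x7},{x4,x6,x7}}
  U1234={{x3,x6},{x3,x5,x6}} U1345={{x2,x7},{x3,x7},{x1,x3,x7}} U2345={{x4,x7},{x6,x7},{x4,x6,x7}}
components per intersection:
  U1: {{x2},{x3},{x1,x2},{x1,x3},{x2,x3},{x2,x7},{x3,x5},{x3,x6},{x3,x7},{x1,x2,x3},{x1,x3,x7},{x3,x5,x6}}
  U2: {{x4},{x6},{x1,x4},{x3,x6},{x4,x5},{x4,x6},{x4,x7},{x5,x6},{x6,x7},{x1,x4,x5},{x3,x5,x6},{x4,x6,x7}}
  U3: {{x2},{x3},{x7},{x1,x2},{x1,x3},{x1,x7},{x2,x3},{x2,x7},{x3,x5},{x3,x6},{x3,x7},{x4,x7},{x6,x7},{x1,x2,x3},{x1,x3,x7},{x3,x5,x6},{x4,x6,x7}}
  U4: {{x1},{x3},{x5},{x7},{x1,x2},{x1,x3},{x1,x4},{x1,x5},{x1,x7},{x2,x3},{x2,x7},{x3,x5},{x3,x6},{x3,x7},{x4,x5},{x4,x7},{x5,x6},{x6,x7},{x1,x2,x3},{x1,x3,x7},{x1,x4,x5},{x3,x5,x6},{x4,x6,x7}}
  U5: {{x7},{x1,x7},{x2,x7},{x3,x7},{x4,x7},{x6,x7},{x1,x3,x7},{x4,x6,x7}}
  U12: {{x3,x6},{x3,x5,x6}}
  U13: {{x2},{x3},{x1,x2},{x1,x3},{x2,x3},{x2,x7},{x3,x5},{x3,x6},{x3,x7},{x1,x2,x3},{x1,x3,x7},{x3,x5,x6}}
  U14: {{x3},{x1,x2},{x1,x3},{x2,x3},{x3,x5},{x3,x6},{x3,x7},{x1,x2,x3},{x1,x3,x7},{x3,x5,x6}} {{x2,x7}}
  U15: {{x2,x7}} {{x3,x7},{x1,x3,x7}}
  U23: {{x3,x6},{x3,x5,x6}} {{x4,x7},{x6,x7},{x4,x6,x7}}
  U24: {{x1,x4},{x4,x5},{x1,x4,x5}} {{x3,x6},{x5,x6},{x3,x5,x6}} {{x4,x7},{x6,x7},{x4,x6,x7}}
  U25: {{x4,x7},{x6,x7},{x4,x6,x7}}
  U34: {{x3},{x7},{x1,x2},{x1,x3},{x1,x7},{x2,x3},{x2,x7},{x3,x5},{x3,x6},{x3,x7},{x4,x7},{x6,x7},{x1,x2,x3},{x1,x3,x7},{x3,x5,x6},{x4,x6,x7}}
  U35: {{x7},{x1,x7},{x2,x7},{x3,x7},{x4,x7},{x6,x7},{x1,x3,x7},{x4,x6,x7}}
  U45: {{x7},{x1,x7},{x2,x7},{x3,x7},{x4,x7},{x6,x7},{x1,x3,x7},{x4,x6,x7}}
  U123: {{x3,x6},{x3,x5,x6}}
  U124: {{x3,x6},{x3,x5,x6}}
  U134: {{x3},{x1,x2},{x1,x3},{x2,x3},{x3,x5},{x3,x6},{x3,x7},{x1,x2,x3},{x1,x3,x7},{x3,x5,x6}} {{x2,x7}}
  U135: {{x2,x7}} {{x3,x7},{x1,x3,x7}}
  U145: {{x2,x7}} {{x3,x7},{x1,x3,x7}}
  U234: {{x3,x6},{x3,x5,x6}} {{x4,x7},{x6,x7},{x4,x6,x7}}
  U235: {{x4,x7},{x6,x7},{x4,x6,x7}}
  U245: {{x4,x7},{x6,x7},{x4,x6,x7}}
  U345: {{x7},{x1,x7},{x2,x7},{x3,x7},{x4,x7},{x6,x7},{x1,x3,x7},{x4,x6,x7}}
  U1234: {{x3,x6},{x3,x5,x6}}
  U1345: {{x2,x7}} {{x3,x7},{x1,x3,x7}}
  U2345: {{x4,x7},{x6,x7},{x4,x6,x7}}
C dims 5,15,13,4; δ0: rk 4, SNF 1^4; δ1: rk 9, SNF 1^9; δ2: rk 4, SNF 1^4
Ȟ^0 = (5 − 4) − 0 = 1, so Ȟ^0 ≅ Z
Ȟ^1 = (15 − 9) − 4 = 2, so Ȟ^1 ≅ Z^2
Ȟ^2 = (13 − 4) − 9 = 0, so Ȟ^2 ≅ 0


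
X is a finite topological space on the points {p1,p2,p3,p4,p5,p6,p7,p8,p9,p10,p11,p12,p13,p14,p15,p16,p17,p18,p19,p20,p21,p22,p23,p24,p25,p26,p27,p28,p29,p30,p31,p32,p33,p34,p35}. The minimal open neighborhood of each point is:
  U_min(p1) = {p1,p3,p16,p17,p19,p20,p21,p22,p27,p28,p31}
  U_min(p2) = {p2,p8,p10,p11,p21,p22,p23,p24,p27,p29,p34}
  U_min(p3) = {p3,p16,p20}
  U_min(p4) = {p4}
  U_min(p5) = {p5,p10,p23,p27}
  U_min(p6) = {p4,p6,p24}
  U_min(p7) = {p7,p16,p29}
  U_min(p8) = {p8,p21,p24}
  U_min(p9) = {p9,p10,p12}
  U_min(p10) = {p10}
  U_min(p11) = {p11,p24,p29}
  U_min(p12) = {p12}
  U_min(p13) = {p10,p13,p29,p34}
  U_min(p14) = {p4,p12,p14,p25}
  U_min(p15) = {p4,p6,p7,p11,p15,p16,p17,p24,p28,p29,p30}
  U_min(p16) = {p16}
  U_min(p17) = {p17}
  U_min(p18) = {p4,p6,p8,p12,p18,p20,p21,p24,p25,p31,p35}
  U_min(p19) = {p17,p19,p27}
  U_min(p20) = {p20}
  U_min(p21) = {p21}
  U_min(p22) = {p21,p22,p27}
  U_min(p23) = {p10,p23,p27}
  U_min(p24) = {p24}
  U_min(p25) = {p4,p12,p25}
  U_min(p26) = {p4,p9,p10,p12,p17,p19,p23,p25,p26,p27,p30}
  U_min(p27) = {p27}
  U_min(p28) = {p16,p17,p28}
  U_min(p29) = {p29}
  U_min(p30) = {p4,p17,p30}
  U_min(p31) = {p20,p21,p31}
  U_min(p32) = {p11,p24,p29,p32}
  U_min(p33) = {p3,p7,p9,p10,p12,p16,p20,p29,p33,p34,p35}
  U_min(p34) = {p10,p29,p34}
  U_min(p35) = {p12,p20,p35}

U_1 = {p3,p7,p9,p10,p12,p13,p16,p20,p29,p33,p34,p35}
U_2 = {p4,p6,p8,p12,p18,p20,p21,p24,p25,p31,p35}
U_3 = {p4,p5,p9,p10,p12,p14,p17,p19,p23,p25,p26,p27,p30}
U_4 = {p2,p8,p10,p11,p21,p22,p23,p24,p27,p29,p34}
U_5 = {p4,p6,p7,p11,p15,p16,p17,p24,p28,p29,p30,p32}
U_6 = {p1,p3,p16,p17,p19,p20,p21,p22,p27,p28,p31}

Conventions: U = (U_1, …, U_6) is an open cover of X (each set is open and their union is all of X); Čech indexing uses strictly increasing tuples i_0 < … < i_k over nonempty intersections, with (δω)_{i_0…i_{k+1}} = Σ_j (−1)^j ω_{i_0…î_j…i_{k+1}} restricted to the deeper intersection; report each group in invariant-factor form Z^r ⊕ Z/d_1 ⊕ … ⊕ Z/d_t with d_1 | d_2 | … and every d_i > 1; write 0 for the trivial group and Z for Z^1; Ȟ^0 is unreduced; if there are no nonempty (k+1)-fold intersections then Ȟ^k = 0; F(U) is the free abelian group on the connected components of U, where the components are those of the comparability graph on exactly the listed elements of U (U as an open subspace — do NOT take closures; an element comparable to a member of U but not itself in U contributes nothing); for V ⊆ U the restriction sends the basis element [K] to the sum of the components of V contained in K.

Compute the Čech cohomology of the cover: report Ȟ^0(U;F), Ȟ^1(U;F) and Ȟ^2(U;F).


Ȟ^0 = Z, Ȟ^1 = 0, Ȟ^2 = Z/2

cover nerve:
  U12={p12,p20,p35} U13={p9,p10,p12} U14={p10,p29,p34} U15={p7,p16,p29} U16={p3,p16,p20} U23={p4,p12,p25} U24={p8,p21,p24} U25={p4,p6,p24} U26={p20,p21,p31} U34={p10,p23,p27} U35={p4,p17,p30} U36={p17,p19,p27} U45={p11,p24,p29} U46={p21,p22,p27} U56={p16,p17,p28}
  U123={p12} U126={p20} U134={p10} U145={p29} U156={p16} U235={p4} U245={p24} U246={p21} U346={p27} U356={p17}
components per intersection:
  U1: {p3,p7,p9,p10,p12,p13,p16,p20,p29,p33,p34,p35}
  U2: {p4,p6,p8,p12,p18,p20,p21,p24,p25,p31,p35}
  U3: {p4,p5,p9,p10,p12,p14,p17,p19,p23,p25,p26,p27,p30}
  U4: {p2,p8,p10,p11,p21,p22,p23,p24,p27,p29,p34}
  U5: {p4,p6,p7,p11,p15,p16,p17,p24,p28,p29,p30,p32}
  U6: {p1,p3,p16,p17,p19,p20,p21,p22,p27,p28,p31}
  U12: {p12,p20,p35}
  U13: {p9,p10,p12}
  U14: {p10,p29,p34}
  U15: {p7,p16,p29}
  U16: {p3,p16,p20}
  U23: {p4,p12,p25}
  U24: {p8,p21,p24}
  U25: {p4,p6,p24}
  U26: {p20,p21,p31}
  U34: {p10,p23,p27}
  U35: {p4,p17,p30}
  U36: {p17,p19,p27}
  U45: {p11,p24,p29}
  U46: {p21,p22,p27}
  U56: {p16,p17,p28}
  U123: {p12}
  U126: {p20}
  U134: {p10}
  U145: {p29}
  U156: {p16}
  U235: {p4}
  U245: {p24}
  U246: {p21}
  U346: {p27}
  U356: {p17}
C dims 6,15,10; δ0: rk 5, SNF 1^5; δ1: rk 10, SNF 1^9·2
Ȟ^0: (6−5)−0=1 ⇒ Z
Ȟ^1: (15−10)−5=0 ⇒ 0
Ȟ^2: (10−0)−10=0 plus torsion [2] ⇒ Z/2


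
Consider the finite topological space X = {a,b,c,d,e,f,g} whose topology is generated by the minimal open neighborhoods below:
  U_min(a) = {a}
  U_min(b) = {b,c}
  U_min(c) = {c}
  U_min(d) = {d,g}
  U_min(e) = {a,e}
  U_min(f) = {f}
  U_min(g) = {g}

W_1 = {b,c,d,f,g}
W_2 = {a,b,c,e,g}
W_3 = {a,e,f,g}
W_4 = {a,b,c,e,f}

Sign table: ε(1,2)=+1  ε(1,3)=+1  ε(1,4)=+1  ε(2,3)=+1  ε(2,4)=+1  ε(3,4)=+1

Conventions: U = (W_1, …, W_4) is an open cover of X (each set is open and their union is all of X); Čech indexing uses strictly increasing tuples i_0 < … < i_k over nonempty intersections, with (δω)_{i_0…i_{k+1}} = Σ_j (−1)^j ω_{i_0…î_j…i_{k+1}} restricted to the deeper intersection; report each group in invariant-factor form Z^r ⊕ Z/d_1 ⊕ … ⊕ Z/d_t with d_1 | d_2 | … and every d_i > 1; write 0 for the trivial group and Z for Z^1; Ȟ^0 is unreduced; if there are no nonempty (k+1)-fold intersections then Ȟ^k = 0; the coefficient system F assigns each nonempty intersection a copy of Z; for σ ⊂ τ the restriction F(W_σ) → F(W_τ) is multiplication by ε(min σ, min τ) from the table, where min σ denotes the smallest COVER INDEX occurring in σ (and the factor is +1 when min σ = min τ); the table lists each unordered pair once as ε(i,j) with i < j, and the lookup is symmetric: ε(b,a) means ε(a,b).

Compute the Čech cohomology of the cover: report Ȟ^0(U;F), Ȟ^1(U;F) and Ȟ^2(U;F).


Ȟ^0(U;F) ≅ Z,  Ȟ^1(U;F) ≅ 0,  Ȟ^2(U;F) ≅ Z

intersection data:
  W12={b,c,g} W13={f,g} W14={b,c,f} W23={a,e,g} W24={a,b,c,e} W34={a,e,f}
  W123={g} W124={b,c} W134={f} W234={a,e}
C dims 4,6,4; δ0: rk 3, SNF 1^3; δ1: rk 3, SNF 1^3
Ȟ^0 = (4 − 3) − 0 = 1, so Ȟ^0 ≅ Z
Ȟ^1 = (6 − 3) − 3 = 0, so Ȟ^1 ≅ 0
Ȟ^2 = (4 − 0) − 3 = 1, so Ȟ^2 ≅ Z


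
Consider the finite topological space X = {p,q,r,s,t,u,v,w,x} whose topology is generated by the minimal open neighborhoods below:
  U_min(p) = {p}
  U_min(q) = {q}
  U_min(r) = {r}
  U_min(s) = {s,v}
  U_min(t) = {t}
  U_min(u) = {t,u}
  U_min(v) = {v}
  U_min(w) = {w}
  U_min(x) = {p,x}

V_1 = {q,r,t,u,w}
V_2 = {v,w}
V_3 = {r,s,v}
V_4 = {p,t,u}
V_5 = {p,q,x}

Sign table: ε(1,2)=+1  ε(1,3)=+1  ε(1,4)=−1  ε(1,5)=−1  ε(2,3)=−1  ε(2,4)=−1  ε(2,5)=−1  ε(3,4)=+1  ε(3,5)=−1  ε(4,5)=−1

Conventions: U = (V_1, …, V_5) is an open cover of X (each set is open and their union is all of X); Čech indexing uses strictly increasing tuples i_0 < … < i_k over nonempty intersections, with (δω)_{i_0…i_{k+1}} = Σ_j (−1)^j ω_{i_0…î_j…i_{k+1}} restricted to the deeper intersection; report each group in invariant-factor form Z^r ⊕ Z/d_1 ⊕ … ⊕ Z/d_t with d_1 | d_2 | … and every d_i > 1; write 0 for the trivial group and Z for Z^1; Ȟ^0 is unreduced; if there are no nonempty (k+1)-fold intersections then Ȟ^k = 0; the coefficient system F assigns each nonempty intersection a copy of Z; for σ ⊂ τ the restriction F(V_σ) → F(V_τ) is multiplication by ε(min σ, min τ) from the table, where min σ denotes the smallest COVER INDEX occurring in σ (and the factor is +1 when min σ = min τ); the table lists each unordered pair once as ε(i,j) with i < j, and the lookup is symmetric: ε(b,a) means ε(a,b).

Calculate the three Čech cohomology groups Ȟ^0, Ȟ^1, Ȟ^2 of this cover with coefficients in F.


nonempty intersections:
  V12={w} V13={r} V14={t,u} V15={q} V23={v} V45={p}
C dims 5,6; δ0: rk 5, SNF 1^4·2
Ȟ^0: (5−5)−0=0 ⇒ 0
Ȟ^1: (6−0)−5=1 plus torsion [2] ⇒ Z ⊕ Z/2
Ȟ^2: (0−0)−0=0 ⇒ 0

Ȟ^0 = 0,  Ȟ^1 = Z ⊕ Z/2,  Ȟ^2 = 0


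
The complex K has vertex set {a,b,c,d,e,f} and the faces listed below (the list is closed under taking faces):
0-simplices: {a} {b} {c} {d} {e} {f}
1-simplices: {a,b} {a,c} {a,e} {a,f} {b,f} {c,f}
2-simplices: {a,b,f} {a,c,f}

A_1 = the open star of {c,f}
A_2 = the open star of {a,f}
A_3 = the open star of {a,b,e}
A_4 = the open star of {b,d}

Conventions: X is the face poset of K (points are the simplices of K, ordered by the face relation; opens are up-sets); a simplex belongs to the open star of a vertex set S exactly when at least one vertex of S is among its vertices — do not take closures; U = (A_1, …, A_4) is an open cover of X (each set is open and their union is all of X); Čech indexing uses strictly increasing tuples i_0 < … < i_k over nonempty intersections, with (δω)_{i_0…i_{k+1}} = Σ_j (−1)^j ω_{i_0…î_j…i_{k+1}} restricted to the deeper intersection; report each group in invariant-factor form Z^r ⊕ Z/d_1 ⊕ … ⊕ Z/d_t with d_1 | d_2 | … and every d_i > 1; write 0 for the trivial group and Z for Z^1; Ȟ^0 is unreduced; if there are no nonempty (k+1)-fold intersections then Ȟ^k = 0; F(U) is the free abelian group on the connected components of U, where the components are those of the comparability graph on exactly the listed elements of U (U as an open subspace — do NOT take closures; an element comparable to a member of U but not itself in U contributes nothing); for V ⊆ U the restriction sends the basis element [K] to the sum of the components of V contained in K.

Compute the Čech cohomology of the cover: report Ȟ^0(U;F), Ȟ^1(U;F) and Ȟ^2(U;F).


nerve simplices:
  A1={{c},{f},{a,c},{a,f},{b,f},{c,f},{a,b,f},{a,c,f}} A2={{a},{f},{a,b},{a,c},{a,e},{a,f},{b,f},{c,f},{a,b,f},{a,c,f}} A3={{a},{b},{e},{a,b},{a,c},{a,e},{a,f},{b,f},{a,b,f},{a,c,f}} A4={{b},{d},{a,b},{b,f},{a,b,f}}
  A12={{f},{a,c},{a,f},{b,f},{c,f},{a,b,f},{a,c,f}} A13={{a,c},{a,f},{b,f},{a,b,f},{a,c,f}} A14={{b,f},{a,b,f}} A23={{a},{a,b},{a,c},{a,e},{a,f},{b,f},{a,b,f},{a,c,f}} A24={{a,b},{b,f},{a,b,f}} A34={{b},{a,b},{b,f},{a,b,f}}
  A123={{a,c},{a,f},{b,f},{a,b,f},{a,c,f}} A124={{b,f},{a,b,f}} A134={{b,f},{a,b,f}} A234={{a,b},{b,f},{a,b,f}}
  A1234={{b,f},{a,b,f}}
components per intersection:
  A1: {{c},{f},{a,c},{a,f},{b,f},{c,f},{a,b,f},{a,c,f}}
  A2: {{a},{f},{a,b},{a,c},{a,e},{a,f},{b,f},{c,f},{a,b,f},{a,c,f}}
  A3: {{a},{b},{e},{a,b},{a,c},{a,e},{a,f},{b,f},{a,b,f},{a,c,f}}
  A4: {{b},{a,b},{b,f},{a,b,f}} {{d}}
  A12: {{f},{a,c},{a,f},{b,f},{c,f},{a,b,f},{a,c,f}}
  A13: {{a,c},{a,f},{b,f},{a,b,f},{a,c,f}}
  A14: {{b,f},{a,b,f}}
  A23: {{a},{a,b},{a,c},{a,e},{a,f},{b,f},{a,b,f},{a,c,f}}
  A24: {{a,b},{b,f},{a,b,f}}
  A34: {{b},{a,b},{b,f},{a,b,f}}
  A123: {{a,c},{a,f},{b,f},{a,b,f},{a,c,f}}
  A124: {{b,f},{a,b,f}}
  A134: {{b,f},{a,b,f}}
  A234: {{a,b},{b,f},{a,b,f}}
  A1234: {{b,f},{a,b,f}}
C dims 5,6,4,1; δ0: rk 3, SNF 1^3; δ1: rk 3, SNF 1^3; δ2: rk 1, SNF 1^1
degree 0: 5−3−0 = 2 → Ȟ^0 ≅ Z^2
degree 1: 6−3−3 = 0 → Ȟ^1 ≅ 0
degree 2: 4−1−3 = 0 → Ȟ^2 ≅ 0

Ȟ^0(U;F) ≅ Z^2, Ȟ^1(U;F) ≅ 0, Ȟ^2(U;F) ≅ 0


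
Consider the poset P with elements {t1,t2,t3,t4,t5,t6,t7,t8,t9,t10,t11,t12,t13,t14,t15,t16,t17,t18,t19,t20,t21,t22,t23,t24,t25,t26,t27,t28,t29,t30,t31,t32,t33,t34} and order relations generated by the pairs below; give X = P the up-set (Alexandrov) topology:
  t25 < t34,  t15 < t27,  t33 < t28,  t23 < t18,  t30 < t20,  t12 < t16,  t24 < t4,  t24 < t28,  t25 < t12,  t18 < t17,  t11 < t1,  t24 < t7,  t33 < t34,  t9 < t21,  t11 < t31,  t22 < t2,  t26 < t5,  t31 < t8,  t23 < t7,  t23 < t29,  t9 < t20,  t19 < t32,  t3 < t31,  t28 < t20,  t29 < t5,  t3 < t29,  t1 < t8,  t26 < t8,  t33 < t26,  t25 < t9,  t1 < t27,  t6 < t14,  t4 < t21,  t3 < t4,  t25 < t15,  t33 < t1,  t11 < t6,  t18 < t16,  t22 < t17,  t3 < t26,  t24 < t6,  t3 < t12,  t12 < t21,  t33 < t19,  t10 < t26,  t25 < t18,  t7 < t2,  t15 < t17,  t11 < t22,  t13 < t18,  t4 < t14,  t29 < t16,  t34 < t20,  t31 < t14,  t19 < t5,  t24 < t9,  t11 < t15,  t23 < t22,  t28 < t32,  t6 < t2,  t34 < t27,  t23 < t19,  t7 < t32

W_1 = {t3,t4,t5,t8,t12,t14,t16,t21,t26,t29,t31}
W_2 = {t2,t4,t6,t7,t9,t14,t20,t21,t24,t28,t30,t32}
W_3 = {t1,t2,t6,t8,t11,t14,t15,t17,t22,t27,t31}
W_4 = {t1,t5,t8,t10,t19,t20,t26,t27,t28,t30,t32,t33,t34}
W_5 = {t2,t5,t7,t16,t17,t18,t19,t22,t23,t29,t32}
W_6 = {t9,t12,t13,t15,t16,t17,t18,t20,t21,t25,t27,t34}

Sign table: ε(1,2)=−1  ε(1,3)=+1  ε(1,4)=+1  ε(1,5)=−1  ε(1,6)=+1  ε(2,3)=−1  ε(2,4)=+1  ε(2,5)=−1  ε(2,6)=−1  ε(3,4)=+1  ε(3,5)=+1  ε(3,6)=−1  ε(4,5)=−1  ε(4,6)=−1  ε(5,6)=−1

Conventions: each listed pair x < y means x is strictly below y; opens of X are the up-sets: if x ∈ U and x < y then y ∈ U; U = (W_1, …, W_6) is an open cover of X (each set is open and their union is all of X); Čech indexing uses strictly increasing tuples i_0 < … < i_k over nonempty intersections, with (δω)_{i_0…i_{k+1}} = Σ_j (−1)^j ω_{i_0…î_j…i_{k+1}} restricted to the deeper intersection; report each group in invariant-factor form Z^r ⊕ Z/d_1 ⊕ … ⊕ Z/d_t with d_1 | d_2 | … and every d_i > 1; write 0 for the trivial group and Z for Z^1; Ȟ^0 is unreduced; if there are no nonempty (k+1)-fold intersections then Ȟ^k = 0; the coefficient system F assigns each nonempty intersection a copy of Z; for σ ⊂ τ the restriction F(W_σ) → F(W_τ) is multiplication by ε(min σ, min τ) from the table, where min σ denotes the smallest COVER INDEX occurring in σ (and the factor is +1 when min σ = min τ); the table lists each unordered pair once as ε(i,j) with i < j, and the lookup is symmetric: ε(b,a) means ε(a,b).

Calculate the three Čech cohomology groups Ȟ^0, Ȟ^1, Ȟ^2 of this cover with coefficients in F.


Ȟ^0 ≅ 0,  Ȟ^1 ≅ Z/2,  Ȟ^2 ≅ Z

intersection data:
  W12={t4,t14,t21} W13={t8,t14,t31} W14={t5,t8,t26} W15={t5,t16,t29} W16={t12,t16,t21} W23={t2,t6,t14} W24={t20,t28,t30,t32} W25={t2,t7,t32} W26={t9,t20,t21} W34={t1,t8,t27} W35={t2,t17,t22} W36={t15,t17,t27} W45={t5,t19,t32} W46={t20,t27,t34} W56={t16,t17,t18}
  W123={t14} W126={t21} W134={t8} W145={t5} W156={t16} W235={t2} W245={t32} W246={t20} W346={t27} W356={t17}
C dims 6,15,10; δ0: rk 6, SNF 1^5·2; δ1: rk 9, SNF 1^9
Ȟ^0 = (6 − 6) − 0 = 0, so Ȟ^0 ≅ 0
Ȟ^1 = (15 − 9) − 6 = 0 plus torsion [2], so Ȟ^1 ≅ Z/2
Ȟ^2 = (10 − 0) − 9 = 1, so Ȟ^2 ≅ Z


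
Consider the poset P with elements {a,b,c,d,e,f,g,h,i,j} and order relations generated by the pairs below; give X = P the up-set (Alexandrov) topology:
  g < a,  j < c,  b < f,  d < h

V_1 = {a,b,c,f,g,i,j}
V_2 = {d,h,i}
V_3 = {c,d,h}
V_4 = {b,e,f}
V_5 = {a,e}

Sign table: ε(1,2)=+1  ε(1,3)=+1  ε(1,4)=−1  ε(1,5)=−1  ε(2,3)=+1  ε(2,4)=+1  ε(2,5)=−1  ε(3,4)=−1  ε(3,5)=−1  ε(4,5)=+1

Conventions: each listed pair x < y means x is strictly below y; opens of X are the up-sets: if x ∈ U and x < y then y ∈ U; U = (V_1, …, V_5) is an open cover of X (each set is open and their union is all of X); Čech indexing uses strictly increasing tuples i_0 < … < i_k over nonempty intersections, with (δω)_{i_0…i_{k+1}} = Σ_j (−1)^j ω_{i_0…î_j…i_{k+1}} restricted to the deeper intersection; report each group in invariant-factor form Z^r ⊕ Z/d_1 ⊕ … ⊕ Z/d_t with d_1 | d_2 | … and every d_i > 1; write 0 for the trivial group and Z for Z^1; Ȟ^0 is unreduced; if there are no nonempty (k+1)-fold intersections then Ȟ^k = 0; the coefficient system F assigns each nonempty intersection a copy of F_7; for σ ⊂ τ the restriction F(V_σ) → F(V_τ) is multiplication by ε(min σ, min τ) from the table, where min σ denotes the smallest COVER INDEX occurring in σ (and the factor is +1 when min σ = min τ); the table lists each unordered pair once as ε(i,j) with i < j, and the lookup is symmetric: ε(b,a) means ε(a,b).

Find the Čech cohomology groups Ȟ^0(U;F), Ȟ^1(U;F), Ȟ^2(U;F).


Ȟ^0 ≅ Z/7, Ȟ^1 ≅ Z/7 ⊕ Z/7 and Ȟ^2 ≅ 0

nerve of the cover:
  V12={i} V13={c} V14={b,f} V15={a} V23={d,h} V45={e}
C dims 5,6; δ0: rk_F7 4
Ȟ^0 = (5 − 4) − 0 = 1, so Ȟ^0 ≅ Z/7
Ȟ^1 = (6 − 0) − 4 = 2, so Ȟ^1 ≅ Z/7 ⊕ Z/7
Ȟ^2 = (0 − 0) − 0 = 0, so Ȟ^2 ≅ 0


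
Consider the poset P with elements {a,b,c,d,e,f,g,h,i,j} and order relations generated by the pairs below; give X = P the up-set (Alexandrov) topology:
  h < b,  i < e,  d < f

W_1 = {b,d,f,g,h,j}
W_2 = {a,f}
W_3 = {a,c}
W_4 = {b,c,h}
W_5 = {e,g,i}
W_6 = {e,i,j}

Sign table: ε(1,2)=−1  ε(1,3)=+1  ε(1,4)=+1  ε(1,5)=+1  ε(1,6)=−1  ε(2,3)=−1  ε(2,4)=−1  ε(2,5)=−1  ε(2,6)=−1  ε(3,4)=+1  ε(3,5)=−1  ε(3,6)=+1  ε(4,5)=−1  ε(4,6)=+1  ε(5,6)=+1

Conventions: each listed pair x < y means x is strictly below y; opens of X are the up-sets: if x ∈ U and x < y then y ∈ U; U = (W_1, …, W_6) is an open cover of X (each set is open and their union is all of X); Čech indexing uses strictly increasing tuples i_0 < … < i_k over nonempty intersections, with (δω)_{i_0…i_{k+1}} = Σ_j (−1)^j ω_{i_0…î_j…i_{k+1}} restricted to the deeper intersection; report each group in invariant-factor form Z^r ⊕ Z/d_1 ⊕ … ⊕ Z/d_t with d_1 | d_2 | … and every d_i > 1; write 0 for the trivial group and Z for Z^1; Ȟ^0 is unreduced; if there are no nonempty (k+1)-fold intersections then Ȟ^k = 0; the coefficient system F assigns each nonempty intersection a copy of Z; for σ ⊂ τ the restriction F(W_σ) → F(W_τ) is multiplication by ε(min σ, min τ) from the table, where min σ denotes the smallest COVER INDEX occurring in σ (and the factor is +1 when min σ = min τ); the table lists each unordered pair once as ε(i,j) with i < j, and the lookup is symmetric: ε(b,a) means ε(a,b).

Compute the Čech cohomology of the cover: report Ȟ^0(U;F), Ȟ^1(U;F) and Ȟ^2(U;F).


Ȟ^0 ≅ 0; Ȟ^1 ≅ Z ⊕ Z/2; Ȟ^2 ≅ 0

nonempty intersections:
  W12={f} W14={b,h} W15={g} W16={j} W23={a} W34={c} W56={e,i}
C dims 6,7; δ0: rk 6, SNF 1^5·2
Ȟ^0: (6−6)−0=0 ⇒ 0
Ȟ^1: (7−0)−6=1 plus torsion [2] ⇒ Z ⊕ Z/2
Ȟ^2: (0−0)−0=0 ⇒ 0


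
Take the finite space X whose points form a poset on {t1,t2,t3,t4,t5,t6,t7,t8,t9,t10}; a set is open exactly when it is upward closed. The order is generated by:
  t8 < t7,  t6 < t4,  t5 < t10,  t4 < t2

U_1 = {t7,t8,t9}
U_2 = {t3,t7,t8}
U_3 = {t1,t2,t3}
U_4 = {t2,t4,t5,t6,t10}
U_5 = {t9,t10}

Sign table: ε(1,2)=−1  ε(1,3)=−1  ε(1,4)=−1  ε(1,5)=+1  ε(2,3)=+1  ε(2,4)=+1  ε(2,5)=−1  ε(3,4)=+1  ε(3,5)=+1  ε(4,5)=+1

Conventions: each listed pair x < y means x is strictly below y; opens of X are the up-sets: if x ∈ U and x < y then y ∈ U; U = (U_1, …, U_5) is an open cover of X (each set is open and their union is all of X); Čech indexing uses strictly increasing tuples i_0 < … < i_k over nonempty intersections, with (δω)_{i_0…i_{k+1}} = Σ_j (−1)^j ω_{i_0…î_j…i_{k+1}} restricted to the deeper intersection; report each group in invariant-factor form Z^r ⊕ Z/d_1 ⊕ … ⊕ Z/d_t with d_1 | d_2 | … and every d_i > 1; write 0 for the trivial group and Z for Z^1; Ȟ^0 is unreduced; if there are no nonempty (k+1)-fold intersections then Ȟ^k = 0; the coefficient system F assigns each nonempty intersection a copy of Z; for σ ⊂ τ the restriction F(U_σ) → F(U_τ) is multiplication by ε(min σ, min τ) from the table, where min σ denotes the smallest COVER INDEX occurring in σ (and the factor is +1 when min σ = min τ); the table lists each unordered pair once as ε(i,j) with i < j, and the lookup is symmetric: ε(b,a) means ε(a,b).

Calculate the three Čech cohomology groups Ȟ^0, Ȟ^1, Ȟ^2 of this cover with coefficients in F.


intersection data:
  U12={t7,t8} U15={t9} U23={t3} U34={t2} U45={t10}
C dims 5,5; δ0: rk 5, SNF 1^4·2
Ȟ^0 = (5 − 5) − 0 = 0, so Ȟ^0 ≅ 0
Ȟ^1 = (5 − 0) − 5 = 0 plus torsion [2], so Ȟ^1 ≅ Z/2
Ȟ^2 = (0 − 0) − 0 = 0, so Ȟ^2 ≅ 0

Ȟ^0 = 0; Ȟ^1 = Z/2; Ȟ^2 = 0


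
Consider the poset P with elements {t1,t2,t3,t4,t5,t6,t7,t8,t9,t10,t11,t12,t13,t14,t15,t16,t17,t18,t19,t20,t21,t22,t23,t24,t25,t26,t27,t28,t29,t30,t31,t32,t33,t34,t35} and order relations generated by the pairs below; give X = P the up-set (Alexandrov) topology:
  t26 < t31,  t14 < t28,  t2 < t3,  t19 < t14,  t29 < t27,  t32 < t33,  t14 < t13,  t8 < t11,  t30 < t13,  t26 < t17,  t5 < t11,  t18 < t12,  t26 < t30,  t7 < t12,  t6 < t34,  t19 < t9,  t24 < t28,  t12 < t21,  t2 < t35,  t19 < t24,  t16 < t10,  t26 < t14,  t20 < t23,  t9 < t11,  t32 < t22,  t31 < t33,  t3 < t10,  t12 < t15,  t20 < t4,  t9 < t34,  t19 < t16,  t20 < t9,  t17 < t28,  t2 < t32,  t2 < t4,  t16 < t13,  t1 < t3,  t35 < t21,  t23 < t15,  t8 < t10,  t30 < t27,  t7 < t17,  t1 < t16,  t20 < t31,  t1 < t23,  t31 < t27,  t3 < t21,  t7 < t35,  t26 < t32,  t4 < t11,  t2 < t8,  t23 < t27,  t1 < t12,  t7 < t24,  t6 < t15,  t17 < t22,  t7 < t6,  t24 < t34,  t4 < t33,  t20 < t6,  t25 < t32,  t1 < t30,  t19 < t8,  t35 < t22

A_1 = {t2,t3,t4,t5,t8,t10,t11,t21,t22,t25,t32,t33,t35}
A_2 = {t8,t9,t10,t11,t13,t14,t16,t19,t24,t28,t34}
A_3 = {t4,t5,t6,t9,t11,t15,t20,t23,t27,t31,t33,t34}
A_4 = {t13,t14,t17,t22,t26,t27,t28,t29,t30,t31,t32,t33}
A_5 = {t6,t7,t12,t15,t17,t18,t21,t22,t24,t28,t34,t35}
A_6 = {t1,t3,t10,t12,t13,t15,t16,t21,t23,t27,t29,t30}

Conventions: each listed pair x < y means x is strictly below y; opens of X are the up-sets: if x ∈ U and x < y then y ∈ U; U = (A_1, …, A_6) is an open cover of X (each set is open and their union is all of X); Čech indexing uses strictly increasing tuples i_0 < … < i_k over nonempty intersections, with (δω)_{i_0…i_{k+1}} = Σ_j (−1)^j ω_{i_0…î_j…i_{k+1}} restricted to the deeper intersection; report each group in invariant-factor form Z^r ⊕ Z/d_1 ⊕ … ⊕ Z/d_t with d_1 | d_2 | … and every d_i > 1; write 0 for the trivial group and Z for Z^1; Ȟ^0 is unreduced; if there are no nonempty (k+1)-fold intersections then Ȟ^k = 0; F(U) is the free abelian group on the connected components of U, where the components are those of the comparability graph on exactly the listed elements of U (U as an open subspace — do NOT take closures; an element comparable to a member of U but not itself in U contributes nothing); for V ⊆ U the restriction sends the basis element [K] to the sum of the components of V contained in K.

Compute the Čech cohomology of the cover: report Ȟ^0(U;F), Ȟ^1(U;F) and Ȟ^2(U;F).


Ȟ^0 = Z; Ȟ^1 = 0; Ȟ^2 = Z/2

nerve simplices:
  A12={t8,t10,t11} A13={t4,t5,t11,t33} A14={t22,t32,t33} A15={t21,t22,t35} A16={t3,t10,t21} A23={t9,t11,t34} A24={t13,t14,t28} A25={t24,t28,t34} A26={t10,t13,t16} A34={t27,t31,t33} A35={t6,t15,t34} A36={t15,t23,t27} A45={t17,t22,t28} A46={t13,t27,t29,t30} A56={t12,t15,t21}
  A123={t11} A126={t10} A134={t33} A145={t22} A156={t21} A235={t34} A245={t28} A246={t13} A346={t27} A356={t15}
components per intersection:
  A1: {t2,t3,t4,t5,t8,t10,t11,t21,t22,t25,t32,t33,t35}
  A2: {t8,t9,t10,t11,t13,t14,t16,t19,t24,t28,t34}
  A3: {t4,t5,t6,t9,t11,t15,t20,t23,t27,t31,t33,t34}
  A4: {t13,t14,t17,t22,t26,t27,t28,t29,t30,t31,t32,t33}
  A5: {t6,t7,t12,t15,t17,t18,t21,t22,t24,t28,t34,t35}
  A6: {t1,t3,t10,t12,t13,t15,t16,t21,t23,t27,t29,t30}
  A12: {t8,t10,t11}
  A13: {t4,t5,t11,t33}
  A14: {t22,t32,t33}
  A15: {t21,t22,t35}
  A16: {t3,t10,t21}
  A23: {t9,t11,t34}
  A24: {t13,t14,t28}
  A25: {t24,t28,t34}
  A26: {t10,t13,t16}
  A34: {t27,t31,t33}
  A35: {t6,t15,t34}
  A36: {t15,t23,t27}
  A45: {t17,t22,t28}
  A46: {t13,t27,t29,t30}
  A56: {t12,t15,t21}
  A123: {t11}
  A126: {t10}
  A134: {t33}
  A145: {t22}
  A156: {t21}
  A235: {t34}
  A245: {t28}
  A246: {t13}
  A346: {t27}
  A356: {t15}
C dims 6,15,10; δ0: rk 5, SNF 1^5; δ1: rk 10, SNF 1^9·2
degree 0: 6−5−0 = 1 → Ȟ^0 ≅ Z
degree 1: 15−10−5 = 0 → Ȟ^1 ≅ 0
degree 2: 10−0−10 = 0 plus torsion [2] → Ȟ^2 ≅ Z/2
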